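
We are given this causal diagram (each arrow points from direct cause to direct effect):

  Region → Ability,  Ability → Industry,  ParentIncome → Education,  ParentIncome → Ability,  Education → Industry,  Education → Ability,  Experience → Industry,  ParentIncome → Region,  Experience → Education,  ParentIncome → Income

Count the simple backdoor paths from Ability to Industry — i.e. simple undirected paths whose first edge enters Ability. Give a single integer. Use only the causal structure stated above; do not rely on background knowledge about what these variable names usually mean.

A backdoor path from Ability to Industry is any simple undirected path whose first edge points into Ability (i.e. leaves Ability via a parent).
Parents of Ability: {Education, ParentIncome, Region}.
Enumerating:
  P1: Ability <- ParentIncome -> Education <- Experience -> Industry
  P2: Ability <- ParentIncome -> Education -> Industry
  P3: Ability <- Region <- ParentIncome -> Education <- Experience -> Industry
  P4: Ability <- Region <- ParentIncome -> Education -> Industry
  P5: Ability <- Education <- Experience -> Industry
  P6: Ability <- Education -> Industry
That exhausts the simple backdoor paths. Count: 6.

6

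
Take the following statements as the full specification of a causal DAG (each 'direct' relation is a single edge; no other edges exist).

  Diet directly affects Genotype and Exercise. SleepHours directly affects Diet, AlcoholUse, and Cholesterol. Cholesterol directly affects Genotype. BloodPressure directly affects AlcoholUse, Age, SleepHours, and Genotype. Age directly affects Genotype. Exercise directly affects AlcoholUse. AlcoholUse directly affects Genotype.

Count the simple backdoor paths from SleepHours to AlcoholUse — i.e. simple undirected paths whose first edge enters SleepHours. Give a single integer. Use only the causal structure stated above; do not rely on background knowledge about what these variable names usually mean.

5

A backdoor path from SleepHours to AlcoholUse is any simple undirected path whose first edge points into SleepHours (i.e. leaves SleepHours via a parent).
Parents of SleepHours: {BloodPressure}.
Enumerating:
  P1: SleepHours <- BloodPressure -> AlcoholUse
  P2: SleepHours <- BloodPressure -> Age -> Genotype <- Diet -> Exercise -> AlcoholUse
  P3: SleepHours <- BloodPressure -> Age -> Genotype <- AlcoholUse
  P4: SleepHours <- BloodPressure -> Genotype <- Diet -> Exercise -> AlcoholUse
  P5: SleepHours <- BloodPressure -> Genotype <- AlcoholUse
That exhausts the simple backdoor paths. Count: 5.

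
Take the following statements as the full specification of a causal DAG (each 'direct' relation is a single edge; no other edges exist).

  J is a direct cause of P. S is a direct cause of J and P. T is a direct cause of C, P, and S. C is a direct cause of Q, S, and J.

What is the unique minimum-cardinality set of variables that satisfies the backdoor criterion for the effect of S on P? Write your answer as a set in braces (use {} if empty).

Variables eligible for adjustment (non-descendants of S, excluding S and P): {C, Q, T}.
Backdoor paths from S to P:
  P1: S <- T -> C -> J -> P
  P2: S <- T -> P
  P3: S <- C <- T -> P
  P4: S <- C -> J -> P
The empty set is not sufficient: P1 (S <- T -> C -> J -> P) has no collider blocking it and no conditioned non-collider, so it is open.
Try {C, T}:
  P1: blocked at fork node T ∈ conditioning set.
  P2: blocked at fork node T ∈ conditioning set.
  P3: blocked at chain node C ∈ conditioning set.
  P4: blocked at fork node C ∈ conditioning set.
{C, T} contains no descendant of S and blocks every backdoor path.
Every element of {C, T} is needed (dropping C leaves P4 open; dropping T leaves P2 open), so no proper subset is valid.
Among all size-2 subsets of the eligible variables, only {C, T} blocks every backdoor path, so it is the unique smallest valid adjustment set.

{C, T}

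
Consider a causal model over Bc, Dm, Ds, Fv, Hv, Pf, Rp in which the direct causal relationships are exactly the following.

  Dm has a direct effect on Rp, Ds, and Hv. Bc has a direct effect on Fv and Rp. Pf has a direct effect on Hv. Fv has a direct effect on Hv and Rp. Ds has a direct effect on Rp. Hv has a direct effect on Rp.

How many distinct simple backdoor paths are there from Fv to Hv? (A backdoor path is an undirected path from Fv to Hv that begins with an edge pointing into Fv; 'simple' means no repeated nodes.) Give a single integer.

3

A backdoor path from Fv to Hv is any simple undirected path whose first edge points into Fv (i.e. leaves Fv via a parent).
Parents of Fv: {Bc}.
Enumerating:
  P1: Fv <- Bc -> Rp <- Dm -> Hv
  P2: Fv <- Bc -> Rp <- Ds <- Dm -> Hv
  P3: Fv <- Bc -> Rp <- Hv
That exhausts the simple backdoor paths. Count: 3.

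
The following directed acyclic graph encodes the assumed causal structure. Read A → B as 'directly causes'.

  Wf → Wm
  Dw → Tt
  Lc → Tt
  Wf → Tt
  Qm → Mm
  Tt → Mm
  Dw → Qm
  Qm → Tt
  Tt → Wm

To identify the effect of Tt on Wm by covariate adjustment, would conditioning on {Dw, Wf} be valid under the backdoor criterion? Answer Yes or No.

Backdoor paths from Tt to Wm (paths whose first edge points into Tt):
  P1: Tt <- Wf -> Wm
Condition 1 (no descendant of Tt in the set): holds — descendants of Tt are {Mm, Wm}; none are in {Dw, Wf}.
Condition 2 (every backdoor path blocked by {Dw, Wf}):
  P1: blocked at fork node Wf ∈ conditioning set.
{Dw, Wf} satisfies the backdoor criterion.

Yes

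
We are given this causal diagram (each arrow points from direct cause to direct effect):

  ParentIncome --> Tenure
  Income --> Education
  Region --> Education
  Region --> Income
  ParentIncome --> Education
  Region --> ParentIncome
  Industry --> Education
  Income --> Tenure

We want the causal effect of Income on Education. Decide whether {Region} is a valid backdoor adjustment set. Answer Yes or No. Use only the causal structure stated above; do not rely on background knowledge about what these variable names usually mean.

Yes

Backdoor paths from Income to Education (paths whose first edge points into Income):
  P1: Income <- Region -> ParentIncome -> Education
  P2: Income <- Region -> Education
Condition 1 (no descendant of Income in the set): holds — descendants of Income are {Education, Tenure}; none are in {Region}.
Condition 2 (every backdoor path blocked by {Region}):
  P1: blocked at fork node Region ∈ conditioning set.
  P2: blocked at fork node Region ∈ conditioning set.
{Region} satisfies the backdoor criterion.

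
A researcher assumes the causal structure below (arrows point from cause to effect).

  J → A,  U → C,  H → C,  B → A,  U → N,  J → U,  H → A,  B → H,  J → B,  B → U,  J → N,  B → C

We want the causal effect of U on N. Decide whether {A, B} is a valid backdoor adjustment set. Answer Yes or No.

Backdoor paths from U to N (paths whose first edge points into U):
  P1: U <- J -> N
  P2: U <- B <- J -> N
  P3: U <- B -> H -> A <- J -> N
  P4: U <- B -> C <- H -> A <- J -> N
  P5: U <- B -> A <- J -> N
Condition 1 (no descendant of U in the set): holds — descendants of U are {C, N}; none are in {A, B}.
Condition 2 (every backdoor path blocked by {A, B}):
  P1: open — no interior node is in the conditioning set.
  P2: blocked at chain node B ∈ conditioning set.
  P3: blocked at fork node B ∈ conditioning set.
  P4: blocked at fork node B ∈ conditioning set.
  P5: blocked at fork node B ∈ conditioning set.
{A, B} does not satisfy the backdoor criterion.

No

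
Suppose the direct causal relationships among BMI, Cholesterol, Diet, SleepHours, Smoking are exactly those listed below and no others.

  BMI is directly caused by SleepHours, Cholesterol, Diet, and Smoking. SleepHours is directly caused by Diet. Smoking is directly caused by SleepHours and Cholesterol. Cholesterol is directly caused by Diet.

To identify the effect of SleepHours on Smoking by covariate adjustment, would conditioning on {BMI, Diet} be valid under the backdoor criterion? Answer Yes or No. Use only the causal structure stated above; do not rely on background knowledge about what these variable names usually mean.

No

Backdoor paths from SleepHours to Smoking (paths whose first edge points into SleepHours):
  P1: SleepHours <- Diet -> Cholesterol -> Smoking
  P2: SleepHours <- Diet -> Cholesterol -> BMI <- Smoking
  P3: SleepHours <- Diet -> BMI <- Cholesterol -> Smoking
  P4: SleepHours <- Diet -> BMI <- Smoking
Condition 1 (no descendant of SleepHours in the set): FAILS — BMI is a descendant of SleepHours.
Condition 2 (every backdoor path blocked by {BMI, Diet}):
  P1: blocked at fork node Diet ∈ conditioning set.
  P2: blocked at fork node Diet ∈ conditioning set.
  P3: blocked at fork node Diet ∈ conditioning set.
  P4: blocked at fork node Diet ∈ conditioning set.
{BMI, Diet} does not satisfy the backdoor criterion.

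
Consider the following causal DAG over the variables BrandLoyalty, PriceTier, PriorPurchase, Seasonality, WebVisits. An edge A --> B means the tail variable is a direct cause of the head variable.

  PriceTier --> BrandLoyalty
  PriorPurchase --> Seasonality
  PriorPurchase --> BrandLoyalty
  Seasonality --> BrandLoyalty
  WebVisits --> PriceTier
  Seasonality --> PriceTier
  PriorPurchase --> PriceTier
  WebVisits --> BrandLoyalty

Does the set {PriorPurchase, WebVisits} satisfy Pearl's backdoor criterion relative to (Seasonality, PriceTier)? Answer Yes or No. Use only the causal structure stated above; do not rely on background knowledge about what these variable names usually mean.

Backdoor paths from Seasonality to PriceTier (paths whose first edge points into Seasonality):
  P1: Seasonality <- PriorPurchase -> PriceTier
  P2: Seasonality <- PriorPurchase -> BrandLoyalty <- WebVisits -> PriceTier
  P3: Seasonality <- PriorPurchase -> BrandLoyalty <- PriceTier
Condition 1 (no descendant of Seasonality in the set): holds — descendants of Seasonality are {BrandLoyalty, PriceTier}; none are in {PriorPurchase, WebVisits}.
Condition 2 (every backdoor path blocked by {PriorPurchase, WebVisits}):
  P1: blocked at fork node PriorPurchase ∈ conditioning set.
  P2: blocked at fork node PriorPurchase ∈ conditioning set.
  P3: blocked at fork node PriorPurchase ∈ conditioning set.
{PriorPurchase, WebVisits} satisfies the backdoor criterion.

Yes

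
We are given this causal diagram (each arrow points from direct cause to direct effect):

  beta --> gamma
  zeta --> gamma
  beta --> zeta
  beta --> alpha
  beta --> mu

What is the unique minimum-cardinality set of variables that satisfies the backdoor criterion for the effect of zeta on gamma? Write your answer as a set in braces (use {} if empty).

{beta}

Variables eligible for adjustment (non-descendants of zeta, excluding zeta and gamma): {alpha, beta, mu}.
Backdoor paths from zeta to gamma:
  P1: zeta <- beta -> gamma
The empty set is not sufficient: P1 (zeta <- beta -> gamma) has no collider blocking it and no conditioned non-collider, so it is open.
Try {beta}:
  P1: blocked at fork node beta ∈ conditioning set.
{beta} contains no descendant of zeta and blocks every backdoor path.
No other singleton works — e.g. {alpha} leaves P1 open — so {beta} is the unique smallest valid adjustment set.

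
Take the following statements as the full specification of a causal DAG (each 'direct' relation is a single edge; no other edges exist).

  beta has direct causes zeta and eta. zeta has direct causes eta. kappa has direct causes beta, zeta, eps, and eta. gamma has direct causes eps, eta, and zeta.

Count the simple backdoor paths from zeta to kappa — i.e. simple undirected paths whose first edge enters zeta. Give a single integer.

3

A backdoor path from zeta to kappa is any simple undirected path whose first edge points into zeta (i.e. leaves zeta via a parent).
Parents of zeta: {eta}.
Enumerating:
  P1: zeta <- eta -> beta -> kappa
  P2: zeta <- eta -> gamma <- eps -> kappa
  P3: zeta <- eta -> kappa
That exhausts the simple backdoor paths. Count: 3.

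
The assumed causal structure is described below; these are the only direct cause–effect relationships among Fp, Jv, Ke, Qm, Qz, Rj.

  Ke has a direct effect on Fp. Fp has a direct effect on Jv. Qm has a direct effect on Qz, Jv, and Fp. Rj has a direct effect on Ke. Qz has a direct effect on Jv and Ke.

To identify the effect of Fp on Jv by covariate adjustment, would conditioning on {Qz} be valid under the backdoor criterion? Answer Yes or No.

No

Backdoor paths from Fp to Jv (paths whose first edge points into Fp):
  P1: Fp <- Qm -> Qz -> Jv
  P2: Fp <- Qm -> Jv
  P3: Fp <- Ke <- Qz <- Qm -> Jv
  P4: Fp <- Ke <- Qz -> Jv
Condition 1 (no descendant of Fp in the set): holds — descendants of Fp are {Jv}; none are in {Qz}.
Condition 2 (every backdoor path blocked by {Qz}):
  P1: blocked at chain node Qz ∈ conditioning set.
  P2: open — no interior node is in the conditioning set.
  P3: blocked at chain node Qz ∈ conditioning set.
  P4: blocked at fork node Qz ∈ conditioning set.
{Qz} does not satisfy the backdoor criterion.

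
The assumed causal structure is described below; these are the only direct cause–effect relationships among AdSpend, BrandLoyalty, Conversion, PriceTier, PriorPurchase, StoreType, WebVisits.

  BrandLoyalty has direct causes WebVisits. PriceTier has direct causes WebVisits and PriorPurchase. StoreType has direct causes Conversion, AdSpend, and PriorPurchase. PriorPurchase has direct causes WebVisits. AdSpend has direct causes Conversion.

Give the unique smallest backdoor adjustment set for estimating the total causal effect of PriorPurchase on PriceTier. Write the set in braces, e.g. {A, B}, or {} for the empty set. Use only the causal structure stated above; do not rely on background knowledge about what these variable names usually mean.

Variables eligible for adjustment (non-descendants of PriorPurchase, excluding PriorPurchase and PriceTier): {AdSpend, BrandLoyalty, Conversion, WebVisits}.
Backdoor paths from PriorPurchase to PriceTier:
  P1: PriorPurchase <- WebVisits -> PriceTier
The empty set is not sufficient: P1 (PriorPurchase <- WebVisits -> PriceTier) has no collider blocking it and no conditioned non-collider, so it is open.
Try {WebVisits}:
  P1: blocked at fork node WebVisits ∈ conditioning set.
{WebVisits} contains no descendant of PriorPurchase and blocks every backdoor path.
No other singleton works — e.g. {Conversion} leaves P1 open — so {WebVisits} is the unique smallest valid adjustment set.

{WebVisits}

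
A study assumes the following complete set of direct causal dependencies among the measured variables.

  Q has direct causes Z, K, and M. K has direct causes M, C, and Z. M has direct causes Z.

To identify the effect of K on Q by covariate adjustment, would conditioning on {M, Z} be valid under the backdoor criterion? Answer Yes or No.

Backdoor paths from K to Q (paths whose first edge points into K):
  P1: K <- Z -> M -> Q
  P2: K <- Z -> Q
  P3: K <- M <- Z -> Q
  P4: K <- M -> Q
Condition 1 (no descendant of K in the set): holds — descendants of K are {Q}; none are in {M, Z}.
Condition 2 (every backdoor path blocked by {M, Z}):
  P1: blocked at fork node Z ∈ conditioning set.
  P2: blocked at fork node Z ∈ conditioning set.
  P3: blocked at chain node M ∈ conditioning set.
  P4: blocked at fork node M ∈ conditioning set.
{M, Z} satisfies the backdoor criterion.

Yes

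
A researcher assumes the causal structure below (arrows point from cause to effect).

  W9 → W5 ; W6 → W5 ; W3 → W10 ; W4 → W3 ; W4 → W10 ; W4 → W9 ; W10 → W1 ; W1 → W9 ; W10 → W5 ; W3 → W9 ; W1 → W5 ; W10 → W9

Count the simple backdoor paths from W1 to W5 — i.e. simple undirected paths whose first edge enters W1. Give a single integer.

A backdoor path from W1 to W5 is any simple undirected path whose first edge points into W1 (i.e. leaves W1 via a parent).
Parents of W1: {W10}.
Enumerating:
  P1: W1 <- W10 <- W4 -> W3 -> W9 -> W5
  P2: W1 <- W10 <- W4 -> W9 -> W5
  P3: W1 <- W10 <- W3 <- W4 -> W9 -> W5
  P4: W1 <- W10 <- W3 -> W9 -> W5
  P5: W1 <- W10 -> W9 -> W5
  P6: W1 <- W10 -> W5
That exhausts the simple backdoor paths. Count: 6.

6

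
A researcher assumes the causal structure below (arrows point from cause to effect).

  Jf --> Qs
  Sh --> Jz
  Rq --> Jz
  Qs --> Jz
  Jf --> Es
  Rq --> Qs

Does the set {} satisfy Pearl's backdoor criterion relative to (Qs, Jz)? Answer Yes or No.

Backdoor paths from Qs to Jz (paths whose first edge points into Qs):
  P1: Qs <- Rq -> Jz
Condition 1 (no descendant of Qs in the set): holds — descendants of Qs are {Jz}; none are in {}.
Condition 2 (every backdoor path blocked by {}):
  P1: open — no interior node is in the conditioning set.
{} does not satisfy the backdoor criterion.

No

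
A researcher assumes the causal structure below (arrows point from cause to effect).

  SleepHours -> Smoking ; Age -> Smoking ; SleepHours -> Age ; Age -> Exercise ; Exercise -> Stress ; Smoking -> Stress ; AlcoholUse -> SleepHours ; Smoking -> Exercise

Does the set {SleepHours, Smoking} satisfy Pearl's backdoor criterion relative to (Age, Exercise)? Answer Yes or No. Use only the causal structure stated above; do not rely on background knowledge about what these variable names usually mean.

Backdoor paths from Age to Exercise (paths whose first edge points into Age):
  P1: Age <- SleepHours -> Smoking -> Exercise
  P2: Age <- SleepHours -> Smoking -> Stress <- Exercise
Condition 1 (no descendant of Age in the set): FAILS — Smoking is a descendant of Age.
Condition 2 (every backdoor path blocked by {SleepHours, Smoking}):
  P1: blocked at fork node SleepHours ∈ conditioning set.
  P2: blocked at fork node SleepHours ∈ conditioning set.
{SleepHours, Smoking} does not satisfy the backdoor criterion.

No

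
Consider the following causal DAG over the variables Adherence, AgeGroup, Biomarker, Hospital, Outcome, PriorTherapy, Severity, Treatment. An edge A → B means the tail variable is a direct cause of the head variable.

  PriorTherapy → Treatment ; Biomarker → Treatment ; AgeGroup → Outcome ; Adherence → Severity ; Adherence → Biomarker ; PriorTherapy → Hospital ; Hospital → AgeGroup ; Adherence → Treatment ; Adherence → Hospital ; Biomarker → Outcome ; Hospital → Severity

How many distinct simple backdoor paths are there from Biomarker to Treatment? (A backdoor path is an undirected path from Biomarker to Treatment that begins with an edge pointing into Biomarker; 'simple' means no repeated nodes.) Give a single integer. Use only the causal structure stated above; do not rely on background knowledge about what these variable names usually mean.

3

A backdoor path from Biomarker to Treatment is any simple undirected path whose first edge points into Biomarker (i.e. leaves Biomarker via a parent).
Parents of Biomarker: {Adherence}.
Enumerating:
  P1: Biomarker <- Adherence -> Treatment
  P2: Biomarker <- Adherence -> Hospital <- PriorTherapy -> Treatment
  P3: Biomarker <- Adherence -> Severity <- Hospital <- PriorTherapy -> Treatment
That exhausts the simple backdoor paths. Count: 3.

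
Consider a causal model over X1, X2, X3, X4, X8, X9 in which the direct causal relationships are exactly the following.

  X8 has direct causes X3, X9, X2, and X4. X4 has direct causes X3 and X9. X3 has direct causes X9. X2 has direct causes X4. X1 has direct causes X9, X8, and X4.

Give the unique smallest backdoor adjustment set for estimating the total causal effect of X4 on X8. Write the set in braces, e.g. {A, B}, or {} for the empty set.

{X3, X9}

Variables eligible for adjustment (non-descendants of X4, excluding X4 and X8): {X3, X9}.
Backdoor paths from X4 to X8:
  P1: X4 <- X9 -> X3 -> X8
  P2: X4 <- X9 -> X8
  P3: X4 <- X9 -> X1 <- X8
  P4: X4 <- X3 <- X9 -> X8
  P5: X4 <- X3 <- X9 -> X1 <- X8
  P6: X4 <- X3 -> X8
The empty set is not sufficient: P1 (X4 <- X9 -> X3 -> X8) has no collider blocking it and no conditioned non-collider, so it is open.
Try {X3, X9}:
  P1: blocked at fork node X9 ∈ conditioning set.
  P2: blocked at fork node X9 ∈ conditioning set.
  P3: blocked at fork node X9 ∈ conditioning set.
  P4: blocked at chain node X3 ∈ conditioning set.
  P5: blocked at chain node X3 ∈ conditioning set.
  P6: blocked at fork node X3 ∈ conditioning set.
{X3, X9} contains no descendant of X4 and blocks every backdoor path.
Every element of {X3, X9} is needed (dropping X3 leaves P6 open; dropping X9 leaves P2 open), so no proper subset is valid.
Among all size-2 subsets of the eligible variables, only {X3, X9} blocks every backdoor path, so it is the unique smallest valid adjustment set.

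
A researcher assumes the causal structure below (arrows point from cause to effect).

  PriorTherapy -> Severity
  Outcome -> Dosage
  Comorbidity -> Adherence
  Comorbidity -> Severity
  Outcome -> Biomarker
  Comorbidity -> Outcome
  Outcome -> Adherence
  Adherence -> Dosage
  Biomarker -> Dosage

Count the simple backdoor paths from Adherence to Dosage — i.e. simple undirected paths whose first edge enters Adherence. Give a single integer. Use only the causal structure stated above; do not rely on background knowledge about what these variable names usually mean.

A backdoor path from Adherence to Dosage is any simple undirected path whose first edge points into Adherence (i.e. leaves Adherence via a parent).
Parents of Adherence: {Comorbidity, Outcome}.
Enumerating:
  P1: Adherence <- Comorbidity -> Outcome -> Biomarker -> Dosage
  P2: Adherence <- Comorbidity -> Outcome -> Dosage
  P3: Adherence <- Outcome -> Biomarker -> Dosage
  P4: Adherence <- Outcome -> Dosage
That exhausts the simple backdoor paths. Count: 4.

4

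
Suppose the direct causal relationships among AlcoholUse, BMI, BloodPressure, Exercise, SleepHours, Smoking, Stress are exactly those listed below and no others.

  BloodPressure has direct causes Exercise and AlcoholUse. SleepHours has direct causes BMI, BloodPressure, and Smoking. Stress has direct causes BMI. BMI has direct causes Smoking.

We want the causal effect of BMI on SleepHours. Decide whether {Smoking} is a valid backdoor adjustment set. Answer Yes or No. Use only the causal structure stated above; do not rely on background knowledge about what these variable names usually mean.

Backdoor paths from BMI to SleepHours (paths whose first edge points into BMI):
  P1: BMI <- Smoking -> SleepHours
Condition 1 (no descendant of BMI in the set): holds — descendants of BMI are {SleepHours, Stress}; none are in {Smoking}.
Condition 2 (every backdoor path blocked by {Smoking}):
  P1: blocked at fork node Smoking ∈ conditioning set.
{Smoking} satisfies the backdoor criterion.

Yes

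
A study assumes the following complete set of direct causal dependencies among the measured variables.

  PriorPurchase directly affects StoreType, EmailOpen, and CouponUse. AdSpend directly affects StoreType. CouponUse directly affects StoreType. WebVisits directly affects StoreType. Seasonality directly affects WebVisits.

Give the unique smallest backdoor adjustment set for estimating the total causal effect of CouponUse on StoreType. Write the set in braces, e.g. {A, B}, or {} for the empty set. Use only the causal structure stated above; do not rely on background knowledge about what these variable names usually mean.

{PriorPurchase}

Variables eligible for adjustment (non-descendants of CouponUse, excluding CouponUse and StoreType): {AdSpend, EmailOpen, PriorPurchase, Seasonality, WebVisits}.
Backdoor paths from CouponUse to StoreType:
  P1: CouponUse <- PriorPurchase -> StoreType
The empty set is not sufficient: P1 (CouponUse <- PriorPurchase -> StoreType) has no collider blocking it and no conditioned non-collider, so it is open.
Try {PriorPurchase}:
  P1: blocked at fork node PriorPurchase ∈ conditioning set.
{PriorPurchase} contains no descendant of CouponUse and blocks every backdoor path.
No other singleton works — e.g. {Seasonality} leaves P1 open — so {PriorPurchase} is the unique smallest valid adjustment set.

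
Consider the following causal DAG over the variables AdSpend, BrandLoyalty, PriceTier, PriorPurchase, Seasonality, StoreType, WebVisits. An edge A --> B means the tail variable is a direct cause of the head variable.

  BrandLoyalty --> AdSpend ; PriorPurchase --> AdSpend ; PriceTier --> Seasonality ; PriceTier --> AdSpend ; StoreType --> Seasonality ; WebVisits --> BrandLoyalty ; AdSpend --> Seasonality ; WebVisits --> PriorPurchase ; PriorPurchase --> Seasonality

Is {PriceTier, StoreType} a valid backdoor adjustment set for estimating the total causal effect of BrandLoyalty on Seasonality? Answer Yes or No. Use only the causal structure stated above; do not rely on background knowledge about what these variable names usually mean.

No

Backdoor paths from BrandLoyalty to Seasonality (paths whose first edge points into BrandLoyalty):
  P1: BrandLoyalty <- WebVisits -> PriorPurchase -> AdSpend <- PriceTier -> Seasonality
  P2: BrandLoyalty <- WebVisits -> PriorPurchase -> AdSpend -> Seasonality
  P3: BrandLoyalty <- WebVisits -> PriorPurchase -> Seasonality
Condition 1 (no descendant of BrandLoyalty in the set): holds — descendants of BrandLoyalty are {AdSpend, Seasonality}; none are in {PriceTier, StoreType}.
Condition 2 (every backdoor path blocked by {PriceTier, StoreType}):
  P1: blocked at collider AdSpend (neither it nor any descendant is in the conditioning set).
  P2: open — no interior node is in the conditioning set.
  P3: open — no interior node is in the conditioning set.
{PriceTier, StoreType} does not satisfy the backdoor criterion.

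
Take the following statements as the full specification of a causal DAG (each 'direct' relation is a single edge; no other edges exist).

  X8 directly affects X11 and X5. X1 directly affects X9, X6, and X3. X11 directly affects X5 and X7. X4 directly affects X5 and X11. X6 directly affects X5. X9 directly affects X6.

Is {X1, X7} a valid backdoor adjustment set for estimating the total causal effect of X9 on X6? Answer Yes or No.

Backdoor paths from X9 to X6 (paths whose first edge points into X9):
  P1: X9 <- X1 -> X6
Condition 1 (no descendant of X9 in the set): holds — descendants of X9 are {X5, X6}; none are in {X1, X7}.
Condition 2 (every backdoor path blocked by {X1, X7}):
  P1: blocked at fork node X1 ∈ conditioning set.
{X1, X7} satisfies the backdoor criterion.

Yes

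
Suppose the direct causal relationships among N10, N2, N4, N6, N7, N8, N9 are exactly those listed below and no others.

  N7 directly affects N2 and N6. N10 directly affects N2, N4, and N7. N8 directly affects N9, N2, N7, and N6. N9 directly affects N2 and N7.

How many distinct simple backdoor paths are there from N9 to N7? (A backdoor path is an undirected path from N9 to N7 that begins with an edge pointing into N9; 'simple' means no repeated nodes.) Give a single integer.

A backdoor path from N9 to N7 is any simple undirected path whose first edge points into N9 (i.e. leaves N9 via a parent).
Parents of N9: {N8}.
Enumerating:
  P1: N9 <- N8 -> N7
  P2: N9 <- N8 -> N6 <- N7
  P3: N9 <- N8 -> N2 <- N10 -> N7
  P4: N9 <- N8 -> N2 <- N7
That exhausts the simple backdoor paths. Count: 4.

4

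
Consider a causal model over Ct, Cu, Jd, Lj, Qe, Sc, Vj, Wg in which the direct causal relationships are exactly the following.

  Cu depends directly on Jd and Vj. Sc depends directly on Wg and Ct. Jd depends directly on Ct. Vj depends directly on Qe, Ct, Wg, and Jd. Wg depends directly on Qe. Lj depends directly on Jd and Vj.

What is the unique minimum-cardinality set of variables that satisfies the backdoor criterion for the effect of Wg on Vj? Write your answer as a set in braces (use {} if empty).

{Qe}

Variables eligible for adjustment (non-descendants of Wg, excluding Wg and Vj): {Ct, Jd, Qe}.
Backdoor paths from Wg to Vj:
  P1: Wg <- Qe -> Vj
The empty set is not sufficient: P1 (Wg <- Qe -> Vj) has no collider blocking it and no conditioned non-collider, so it is open.
Try {Qe}:
  P1: blocked at fork node Qe ∈ conditioning set.
{Qe} contains no descendant of Wg and blocks every backdoor path.
No other singleton works — e.g. {Ct} leaves P1 open — so {Qe} is the unique smallest valid adjustment set.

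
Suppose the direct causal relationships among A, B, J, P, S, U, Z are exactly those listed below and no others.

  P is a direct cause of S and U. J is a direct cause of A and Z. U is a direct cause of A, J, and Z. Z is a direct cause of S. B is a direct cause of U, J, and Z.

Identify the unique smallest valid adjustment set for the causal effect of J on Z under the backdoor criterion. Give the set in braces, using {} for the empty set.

Variables eligible for adjustment (non-descendants of J, excluding J and Z): {B, P, U}.
Backdoor paths from J to Z:
  P1: J <- B -> U <- P -> S <- Z
  P2: J <- B -> U -> Z
  P3: J <- B -> Z
  P4: J <- U <- B -> Z
  P5: J <- U <- P -> S <- Z
  P6: J <- U -> Z
The empty set is not sufficient: P2 (J <- B -> U -> Z) has no collider blocking it and no conditioned non-collider, so it is open.
Try {B, U}:
  P1: blocked at fork node B ∈ conditioning set.
  P2: blocked at fork node B ∈ conditioning set.
  P3: blocked at fork node B ∈ conditioning set.
  P4: blocked at chain node U ∈ conditioning set.
  P5: blocked at chain node U ∈ conditioning set.
  P6: blocked at fork node U ∈ conditioning set.
{B, U} contains no descendant of J and blocks every backdoor path.
Every element of {B, U} is needed (dropping B leaves P3 open; dropping U leaves P6 open), so no proper subset is valid.
Among all size-2 subsets of the eligible variables, only {B, U} blocks every backdoor path, so it is the unique smallest valid adjustment set.

{B, U}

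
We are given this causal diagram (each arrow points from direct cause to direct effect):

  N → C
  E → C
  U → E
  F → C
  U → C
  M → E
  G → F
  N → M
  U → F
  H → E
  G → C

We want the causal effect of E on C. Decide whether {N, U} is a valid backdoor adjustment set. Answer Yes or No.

Yes

Backdoor paths from E to C (paths whose first edge points into E):
  P1: E <- U -> F <- G -> C
  P2: E <- U -> F -> C
  P3: E <- U -> C
  P4: E <- M <- N -> C
Condition 1 (no descendant of E in the set): holds — descendants of E are {C}; none are in {N, U}.
Condition 2 (every backdoor path blocked by {N, U}):
  P1: blocked at fork node U ∈ conditioning set.
  P2: blocked at fork node U ∈ conditioning set.
  P3: blocked at fork node U ∈ conditioning set.
  P4: blocked at fork node N ∈ conditioning set.
{N, U} satisfies the backdoor criterion.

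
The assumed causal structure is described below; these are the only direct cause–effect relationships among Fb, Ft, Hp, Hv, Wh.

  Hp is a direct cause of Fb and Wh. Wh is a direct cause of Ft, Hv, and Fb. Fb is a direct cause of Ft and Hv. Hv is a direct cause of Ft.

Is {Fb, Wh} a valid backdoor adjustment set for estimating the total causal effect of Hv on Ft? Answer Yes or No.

Backdoor paths from Hv to Ft (paths whose first edge points into Hv):
  P1: Hv <- Wh <- Hp -> Fb -> Ft
  P2: Hv <- Wh -> Fb -> Ft
  P3: Hv <- Wh -> Ft
  P4: Hv <- Fb <- Hp -> Wh -> Ft
  P5: Hv <- Fb <- Wh -> Ft
  P6: Hv <- Fb -> Ft
Condition 1 (no descendant of Hv in the set): holds — descendants of Hv are {Ft}; none are in {Fb, Wh}.
Condition 2 (every backdoor path blocked by {Fb, Wh}):
  P1: blocked at chain node Wh ∈ conditioning set.
  P2: blocked at fork node Wh ∈ conditioning set.
  P3: blocked at fork node Wh ∈ conditioning set.
  P4: blocked at chain node Fb ∈ conditioning set.
  P5: blocked at chain node Fb ∈ conditioning set.
  P6: blocked at fork node Fb ∈ conditioning set.
{Fb, Wh} satisfies the backdoor criterion.

Yes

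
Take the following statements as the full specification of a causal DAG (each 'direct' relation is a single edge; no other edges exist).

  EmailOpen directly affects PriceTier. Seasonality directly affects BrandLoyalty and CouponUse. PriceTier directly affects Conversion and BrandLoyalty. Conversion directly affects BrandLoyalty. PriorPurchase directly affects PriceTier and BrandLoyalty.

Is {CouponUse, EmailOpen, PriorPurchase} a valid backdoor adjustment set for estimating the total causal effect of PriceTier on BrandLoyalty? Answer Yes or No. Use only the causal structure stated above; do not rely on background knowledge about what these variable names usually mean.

Yes

Backdoor paths from PriceTier to BrandLoyalty (paths whose first edge points into PriceTier):
  P1: PriceTier <- PriorPurchase -> BrandLoyalty
Condition 1 (no descendant of PriceTier in the set): holds — descendants of PriceTier are {BrandLoyalty, Conversion}; none are in {CouponUse, EmailOpen, PriorPurchase}.
Condition 2 (every backdoor path blocked by {CouponUse, EmailOpen, PriorPurchase}):
  P1: blocked at fork node PriorPurchase ∈ conditioning set.
{CouponUse, EmailOpen, PriorPurchase} satisfies the backdoor criterion.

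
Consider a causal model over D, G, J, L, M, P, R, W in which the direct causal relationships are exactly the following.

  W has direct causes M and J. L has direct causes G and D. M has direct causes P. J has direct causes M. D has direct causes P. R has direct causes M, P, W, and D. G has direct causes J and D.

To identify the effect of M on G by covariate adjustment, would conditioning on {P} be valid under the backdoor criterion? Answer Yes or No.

Backdoor paths from M to G (paths whose first edge points into M):
  P1: M <- P -> D -> R <- W <- J -> G
  P2: M <- P -> D -> G
  P3: M <- P -> D -> L <- G
  P4: M <- P -> R <- D -> G
  P5: M <- P -> R <- D -> L <- G
  P6: M <- P -> R <- W <- J -> G
Condition 1 (no descendant of M in the set): holds — descendants of M are {G, J, L, R, W}; none are in {P}.
Condition 2 (every backdoor path blocked by {P}):
  P1: blocked at fork node P ∈ conditioning set.
  P2: blocked at fork node P ∈ conditioning set.
  P3: blocked at fork node P ∈ conditioning set.
  P4: blocked at fork node P ∈ conditioning set.
  P5: blocked at fork node P ∈ conditioning set.
  P6: blocked at fork node P ∈ conditioning set.
{P} satisfies the backdoor criterion.

Yes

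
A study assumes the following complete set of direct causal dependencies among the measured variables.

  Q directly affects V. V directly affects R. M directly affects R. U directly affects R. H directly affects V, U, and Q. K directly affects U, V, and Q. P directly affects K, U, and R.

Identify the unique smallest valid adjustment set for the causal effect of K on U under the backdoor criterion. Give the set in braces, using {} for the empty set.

{P}

Variables eligible for adjustment (non-descendants of K, excluding K and U): {H, M, P}.
Backdoor paths from K to U:
  P1: K <- P -> U
  P2: K <- P -> R <- U
  P3: K <- P -> R <- V <- H -> U
  P4: K <- P -> R <- V <- Q <- H -> U
The empty set is not sufficient: P1 (K <- P -> U) has no collider blocking it and no conditioned non-collider, so it is open.
Try {P}:
  P1: blocked at fork node P ∈ conditioning set.
  P2: blocked at fork node P ∈ conditioning set.
  P3: blocked at fork node P ∈ conditioning set.
  P4: blocked at fork node P ∈ conditioning set.
{P} contains no descendant of K and blocks every backdoor path.
No other singleton works — e.g. {H} leaves P1 open — so {P} is the unique smallest valid adjustment set.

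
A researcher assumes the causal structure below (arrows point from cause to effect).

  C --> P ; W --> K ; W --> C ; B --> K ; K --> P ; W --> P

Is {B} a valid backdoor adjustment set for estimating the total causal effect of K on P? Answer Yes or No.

Backdoor paths from K to P (paths whose first edge points into K):
  P1: K <- W -> C -> P
  P2: K <- W -> P
Condition 1 (no descendant of K in the set): holds — descendants of K are {P}; none are in {B}.
Condition 2 (every backdoor path blocked by {B}):
  P1: open — no interior node is in the conditioning set.
  P2: open — no interior node is in the conditioning set.
{B} does not satisfy the backdoor criterion.

No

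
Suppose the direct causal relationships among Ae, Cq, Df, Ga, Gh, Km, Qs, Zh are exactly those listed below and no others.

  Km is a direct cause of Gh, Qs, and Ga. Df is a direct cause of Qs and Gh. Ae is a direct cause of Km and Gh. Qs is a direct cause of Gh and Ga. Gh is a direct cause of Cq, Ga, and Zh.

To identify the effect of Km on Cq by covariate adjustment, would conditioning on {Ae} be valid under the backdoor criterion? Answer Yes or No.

Yes

Backdoor paths from Km to Cq (paths whose first edge points into Km):
  P1: Km <- Ae -> Gh -> Cq
Condition 1 (no descendant of Km in the set): holds — descendants of Km are {Cq, Ga, Gh, Qs, Zh}; none are in {Ae}.
Condition 2 (every backdoor path blocked by {Ae}):
  P1: blocked at fork node Ae ∈ conditioning set.
{Ae} satisfies the backdoor criterion.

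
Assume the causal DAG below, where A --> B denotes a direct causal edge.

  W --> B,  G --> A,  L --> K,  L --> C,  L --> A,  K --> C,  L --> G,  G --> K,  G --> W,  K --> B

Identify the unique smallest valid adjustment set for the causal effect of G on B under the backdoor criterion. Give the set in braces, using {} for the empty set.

Variables eligible for adjustment (non-descendants of G, excluding G and B): {L}.
Backdoor paths from G to B:
  P1: G <- L -> K -> B
  P2: G <- L -> C <- K -> B
The empty set is not sufficient: P1 (G <- L -> K -> B) has no collider blocking it and no conditioned non-collider, so it is open.
Try {L}:
  P1: blocked at fork node L ∈ conditioning set.
  P2: blocked at fork node L ∈ conditioning set.
{L} contains no descendant of G and blocks every backdoor path.
{L} is the unique smallest valid adjustment set.

{L}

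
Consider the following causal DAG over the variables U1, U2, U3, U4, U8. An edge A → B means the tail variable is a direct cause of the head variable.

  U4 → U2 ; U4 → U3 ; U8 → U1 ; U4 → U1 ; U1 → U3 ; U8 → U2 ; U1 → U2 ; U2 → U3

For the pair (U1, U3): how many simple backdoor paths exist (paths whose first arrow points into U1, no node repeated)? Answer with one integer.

4

A backdoor path from U1 to U3 is any simple undirected path whose first edge points into U1 (i.e. leaves U1 via a parent).
Parents of U1: {U4, U8}.
Enumerating:
  P1: U1 <- U8 -> U2 <- U4 -> U3
  P2: U1 <- U8 -> U2 -> U3
  P3: U1 <- U4 -> U2 -> U3
  P4: U1 <- U4 -> U3
That exhausts the simple backdoor paths. Count: 4.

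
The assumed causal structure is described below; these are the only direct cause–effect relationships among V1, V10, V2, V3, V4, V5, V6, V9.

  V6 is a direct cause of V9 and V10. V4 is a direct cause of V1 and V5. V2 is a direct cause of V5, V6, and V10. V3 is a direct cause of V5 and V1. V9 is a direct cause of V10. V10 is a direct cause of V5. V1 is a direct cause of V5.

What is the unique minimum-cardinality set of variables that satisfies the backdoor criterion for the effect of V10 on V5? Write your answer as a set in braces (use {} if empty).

{V2}

Variables eligible for adjustment (non-descendants of V10, excluding V10 and V5): {V1, V2, V3, V4, V6, V9}.
Backdoor paths from V10 to V5:
  P1: V10 <- V2 -> V5
  P2: V10 <- V6 <- V2 -> V5
  P3: V10 <- V9 <- V6 <- V2 -> V5
The empty set is not sufficient: P1 (V10 <- V2 -> V5) has no collider blocking it and no conditioned non-collider, so it is open.
Try {V2}:
  P1: blocked at fork node V2 ∈ conditioning set.
  P2: blocked at fork node V2 ∈ conditioning set.
  P3: blocked at fork node V2 ∈ conditioning set.
{V2} contains no descendant of V10 and blocks every backdoor path.
No other singleton works — e.g. {V6} leaves P1 open — so {V2} is the unique smallest valid adjustment set.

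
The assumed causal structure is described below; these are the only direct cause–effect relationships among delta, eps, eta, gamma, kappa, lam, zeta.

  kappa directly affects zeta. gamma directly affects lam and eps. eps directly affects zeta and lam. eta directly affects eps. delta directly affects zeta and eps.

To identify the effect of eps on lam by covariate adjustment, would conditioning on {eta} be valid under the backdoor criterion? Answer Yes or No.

No

Backdoor paths from eps to lam (paths whose first edge points into eps):
  P1: eps <- gamma -> lam
Condition 1 (no descendant of eps in the set): holds — descendants of eps are {lam, zeta}; none are in {eta}.
Condition 2 (every backdoor path blocked by {eta}):
  P1: open — no interior node is in the conditioning set.
{eta} does not satisfy the backdoor criterion.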